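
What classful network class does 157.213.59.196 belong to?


First octet: 157
Binary: 10011101
10xxxxxx -> Class B (128-191)
Class B, default mask 255.255.0.0 (/16)


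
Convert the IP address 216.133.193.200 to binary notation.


216 = 11011000
133 = 10000101
193 = 11000001
200 = 11001000
Binary: 11011000.10000101.11000001.11001000


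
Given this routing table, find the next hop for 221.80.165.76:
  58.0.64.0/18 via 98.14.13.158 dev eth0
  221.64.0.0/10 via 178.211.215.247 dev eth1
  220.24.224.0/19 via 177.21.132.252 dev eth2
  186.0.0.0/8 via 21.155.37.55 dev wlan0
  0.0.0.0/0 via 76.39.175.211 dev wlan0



Longest prefix match for 221.80.165.76:
  /18 58.0.64.0: no
  /10 221.64.0.0: MATCH
  /19 220.24.224.0: no
  /8 186.0.0.0: no
  /0 0.0.0.0: MATCH
Selected: next-hop 178.211.215.247 via eth1 (matched /10)


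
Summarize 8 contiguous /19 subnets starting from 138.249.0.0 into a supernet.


Original prefix: /19
Number of subnets: 8 = 2^3
New prefix = 19 - 3 = 16
Supernet: 138.249.0.0/16


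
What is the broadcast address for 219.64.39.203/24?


Network: 219.64.39.0/24
Host bits = 8
Set all host bits to 1:
Broadcast: 219.64.39.255


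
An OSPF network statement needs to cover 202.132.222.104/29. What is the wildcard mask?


Subnet mask: 255.255.255.248
Wildcard = 255.255.255.255 - subnet mask
255 - 255 = 0
255 - 255 = 0
255 - 255 = 0
255 - 248 = 7
Wildcard: 0.0.0.7


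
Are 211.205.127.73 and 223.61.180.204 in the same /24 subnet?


Mask: 255.255.255.0
211.205.127.73 AND mask = 211.205.127.0
223.61.180.204 AND mask = 223.61.180.0
No, different subnets (211.205.127.0 vs 223.61.180.0)


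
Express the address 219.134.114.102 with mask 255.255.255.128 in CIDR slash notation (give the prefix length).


Binary: 11111111.11111111.11111111.10000000
Count leading 1s
Prefix: /25


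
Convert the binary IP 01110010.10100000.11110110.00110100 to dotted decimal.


01110010 = 114
10100000 = 160
11110110 = 246
00110100 = 52
IP: 114.160.246.52


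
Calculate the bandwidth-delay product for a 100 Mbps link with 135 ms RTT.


BDP = bandwidth * RTT
= 100 Mbps * 135 ms
= 100 * 1e6 * 135 / 1000 bits
= 13500000 bits
= 1687500 bytes
= 1647.9492 KB
BDP = 13500000 bits (1687500 bytes)


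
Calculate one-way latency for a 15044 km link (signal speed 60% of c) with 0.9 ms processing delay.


Speed = 0.6 * 3e5 km/s = 180000 km/s
Propagation delay = 15044 / 180000 = 0.0836 s = 83.5778 ms
Processing delay = 0.9 ms
Total one-way latency = 84.4778 ms


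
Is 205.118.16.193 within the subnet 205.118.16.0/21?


Subnet network: 205.118.16.0
Test IP AND mask: 205.118.16.0
Yes, 205.118.16.193 is in 205.118.16.0/21


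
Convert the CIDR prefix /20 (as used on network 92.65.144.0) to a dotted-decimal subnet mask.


/20 means 20 network bits, 12 host bits
Binary: 11111111111111111111000000000000
Mask: 255.255.240.0


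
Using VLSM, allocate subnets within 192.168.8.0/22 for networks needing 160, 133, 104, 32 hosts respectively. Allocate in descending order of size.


160 hosts -> /24 (254 usable): 192.168.8.0/24
133 hosts -> /24 (254 usable): 192.168.9.0/24
104 hosts -> /25 (126 usable): 192.168.10.0/25
32 hosts -> /26 (62 usable): 192.168.10.128/26
Allocation: 192.168.8.0/24 (160 hosts, 254 usable); 192.168.9.0/24 (133 hosts, 254 usable); 192.168.10.0/25 (104 hosts, 126 usable); 192.168.10.128/26 (32 hosts, 62 usable)


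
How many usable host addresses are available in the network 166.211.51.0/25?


Host bits = 32 - 25 = 7
Total addresses = 2^7 = 128
Usable = total - 2 (network and broadcast)
Usable hosts: 126


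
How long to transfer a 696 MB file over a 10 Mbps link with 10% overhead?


Effective throughput = 10 * (1 - 10/100) = 9 Mbps
File size in Mb = 696 * 8 = 5568 Mb
Time = 5568 / 9
Time = 618.6667 seconds


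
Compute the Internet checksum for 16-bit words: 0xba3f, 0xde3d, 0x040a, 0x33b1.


Sum all words (with carry folding):
+ 0xba3f = 0xba3f
+ 0xde3d = 0x987d
+ 0x040a = 0x9c87
+ 0x33b1 = 0xd038
One's complement: ~0xd038
Checksum = 0x2fc7


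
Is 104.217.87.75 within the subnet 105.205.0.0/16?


Subnet network: 105.205.0.0
Test IP AND mask: 104.217.0.0
No, 104.217.87.75 is not in 105.205.0.0/16


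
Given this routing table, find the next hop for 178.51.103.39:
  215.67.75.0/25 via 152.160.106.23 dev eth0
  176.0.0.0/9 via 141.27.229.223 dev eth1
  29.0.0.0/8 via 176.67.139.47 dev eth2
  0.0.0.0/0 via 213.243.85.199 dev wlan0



Longest prefix match for 178.51.103.39:
  /25 215.67.75.0: no
  /9 176.0.0.0: no
  /8 29.0.0.0: no
  /0 0.0.0.0: MATCH
Selected: next-hop 213.243.85.199 via wlan0 (matched /0)


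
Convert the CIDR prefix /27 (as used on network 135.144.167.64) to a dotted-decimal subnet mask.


/27 means 27 network bits, 5 host bits
Binary: 11111111111111111111111111100000
Mask: 255.255.255.224


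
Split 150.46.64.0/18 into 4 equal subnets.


New prefix = 18 + 2 = 20
Each subnet has 4096 addresses
  150.46.64.0/20
  150.46.80.0/20
  150.46.96.0/20
  150.46.112.0/20
Subnets: 150.46.64.0/20, 150.46.80.0/20, 150.46.96.0/20, 150.46.112.0/20


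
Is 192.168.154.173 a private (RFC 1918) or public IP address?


RFC 1918 private ranges:
  10.0.0.0/8 (10.0.0.0 - 10.255.255.255)
  172.16.0.0/12 (172.16.0.0 - 172.31.255.255)
  192.168.0.0/16 (192.168.0.0 - 192.168.255.255)
Private (in 192.168.0.0/16)


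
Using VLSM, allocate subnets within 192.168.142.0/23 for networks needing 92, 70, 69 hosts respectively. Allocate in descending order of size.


92 hosts -> /25 (126 usable): 192.168.142.0/25
70 hosts -> /25 (126 usable): 192.168.142.128/25
69 hosts -> /25 (126 usable): 192.168.143.0/25
Allocation: 192.168.142.0/25 (92 hosts, 126 usable); 192.168.142.128/25 (70 hosts, 126 usable); 192.168.143.0/25 (69 hosts, 126 usable)


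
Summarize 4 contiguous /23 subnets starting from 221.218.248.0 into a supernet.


Original prefix: /23
Number of subnets: 4 = 2^2
New prefix = 23 - 2 = 21
Supernet: 221.218.248.0/21


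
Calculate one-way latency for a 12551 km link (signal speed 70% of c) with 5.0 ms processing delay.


Speed = 0.7 * 3e5 km/s = 210000 km/s
Propagation delay = 12551 / 210000 = 0.0598 s = 59.7667 ms
Processing delay = 5.0 ms
Total one-way latency = 64.7667 ms


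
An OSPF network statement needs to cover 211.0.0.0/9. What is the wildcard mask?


Subnet mask: 255.128.0.0
Wildcard = 255.255.255.255 - subnet mask
255 - 255 = 0
255 - 128 = 127
255 - 0 = 255
255 - 0 = 255
Wildcard: 0.127.255.255


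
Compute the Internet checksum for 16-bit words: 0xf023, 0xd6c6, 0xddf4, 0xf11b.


Sum all words (with carry folding):
+ 0xf023 = 0xf023
+ 0xd6c6 = 0xc6ea
+ 0xddf4 = 0xa4df
+ 0xf11b = 0x95fb
One's complement: ~0x95fb
Checksum = 0x6a04


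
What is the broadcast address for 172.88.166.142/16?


Network: 172.88.0.0/16
Host bits = 16
Set all host bits to 1:
Broadcast: 172.88.255.255


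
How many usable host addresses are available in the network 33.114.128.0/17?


Host bits = 32 - 17 = 15
Total addresses = 2^15 = 32768
Usable = total - 2 (network and broadcast)
Usable hosts: 32766


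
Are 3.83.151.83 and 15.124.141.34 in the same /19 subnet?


Mask: 255.255.224.0
3.83.151.83 AND mask = 3.83.128.0
15.124.141.34 AND mask = 15.124.128.0
No, different subnets (3.83.128.0 vs 15.124.128.0)


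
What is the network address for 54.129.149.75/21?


IP:   00110110.10000001.10010101.01001011
Mask: 11111111.11111111.11111000.00000000
AND operation:
Net:  00110110.10000001.10010000.00000000
Network: 54.129.144.0/21


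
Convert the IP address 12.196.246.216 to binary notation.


12 = 00001100
196 = 11000100
246 = 11110110
216 = 11011000
Binary: 00001100.11000100.11110110.11011000


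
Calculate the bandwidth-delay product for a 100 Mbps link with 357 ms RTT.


BDP = bandwidth * RTT
= 100 Mbps * 357 ms
= 100 * 1e6 * 357 / 1000 bits
= 35700000 bits
= 4462500 bytes
= 4357.9102 KB
BDP = 35700000 bits (4462500 bytes)


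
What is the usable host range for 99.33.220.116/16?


Network: 99.33.0.0
Broadcast: 99.33.255.255
First usable = network + 1
Last usable = broadcast - 1
Range: 99.33.0.1 to 99.33.255.254


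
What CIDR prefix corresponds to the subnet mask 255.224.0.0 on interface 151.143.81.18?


Binary: 11111111.11100000.00000000.00000000
Count leading 1s
Prefix: /11


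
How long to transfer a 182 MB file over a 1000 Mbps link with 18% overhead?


Effective throughput = 1000 * (1 - 18/100) = 820.0 Mbps
File size in Mb = 182 * 8 = 1456 Mb
Time = 1456 / 820.0
Time = 1.7756 seconds


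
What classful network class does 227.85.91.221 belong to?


First octet: 227
Binary: 11100011
1110xxxx -> Class D (224-239)
Class D (multicast), default mask N/A


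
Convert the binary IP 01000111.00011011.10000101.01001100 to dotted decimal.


01000111 = 71
00011011 = 27
10000101 = 133
01001100 = 76
IP: 71.27.133.76


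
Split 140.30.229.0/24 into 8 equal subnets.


New prefix = 24 + 3 = 27
Each subnet has 32 addresses
  140.30.229.0/27
  140.30.229.32/27
  140.30.229.64/27
  140.30.229.96/27
  140.30.229.128/27
  140.30.229.160/27
  140.30.229.192/27
  140.30.229.224/27
Subnets: 140.30.229.0/27, 140.30.229.32/27, 140.30.229.64/27, 140.30.229.96/27, 140.30.229.128/27, 140.30.229.160/27, 140.30.229.192/27, 140.30.229.224/27


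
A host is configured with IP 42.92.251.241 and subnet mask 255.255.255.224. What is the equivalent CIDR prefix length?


Binary: 11111111.11111111.11111111.11100000
Count leading 1s
Prefix: /27


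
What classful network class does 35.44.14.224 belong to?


First octet: 35
Binary: 00100011
0xxxxxxx -> Class A (1-126)
Class A, default mask 255.0.0.0 (/8)


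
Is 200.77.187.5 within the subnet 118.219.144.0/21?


Subnet network: 118.219.144.0
Test IP AND mask: 200.77.184.0
No, 200.77.187.5 is not in 118.219.144.0/21


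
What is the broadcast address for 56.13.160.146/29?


Network: 56.13.160.144/29
Host bits = 3
Set all host bits to 1:
Broadcast: 56.13.160.151


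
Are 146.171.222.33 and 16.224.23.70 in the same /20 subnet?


Mask: 255.255.240.0
146.171.222.33 AND mask = 146.171.208.0
16.224.23.70 AND mask = 16.224.16.0
No, different subnets (146.171.208.0 vs 16.224.16.0)


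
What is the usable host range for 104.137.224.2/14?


Network: 104.136.0.0
Broadcast: 104.139.255.255
First usable = network + 1
Last usable = broadcast - 1
Range: 104.136.0.1 to 104.139.255.254


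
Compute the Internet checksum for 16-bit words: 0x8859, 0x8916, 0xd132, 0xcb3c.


Sum all words (with carry folding):
+ 0x8859 = 0x8859
+ 0x8916 = 0x1170
+ 0xd132 = 0xe2a2
+ 0xcb3c = 0xaddf
One's complement: ~0xaddf
Checksum = 0x5220


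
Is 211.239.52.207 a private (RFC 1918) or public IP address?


RFC 1918 private ranges:
  10.0.0.0/8 (10.0.0.0 - 10.255.255.255)
  172.16.0.0/12 (172.16.0.0 - 172.31.255.255)
  192.168.0.0/16 (192.168.0.0 - 192.168.255.255)
Public (not in any RFC 1918 range)


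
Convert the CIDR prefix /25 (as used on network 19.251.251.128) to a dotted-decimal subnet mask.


/25 means 25 network bits, 7 host bits
Binary: 11111111111111111111111110000000
Mask: 255.255.255.128


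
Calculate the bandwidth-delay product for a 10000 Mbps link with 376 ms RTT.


BDP = bandwidth * RTT
= 10000 Mbps * 376 ms
= 10000 * 1e6 * 376 / 1000 bits
= 3760000000 bits
= 470000000 bytes
= 458984.375 KB
BDP = 3760000000 bits (470000000 bytes)


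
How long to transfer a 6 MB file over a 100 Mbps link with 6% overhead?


Effective throughput = 100 * (1 - 6/100) = 94 Mbps
File size in Mb = 6 * 8 = 48 Mb
Time = 48 / 94
Time = 0.5106 seconds


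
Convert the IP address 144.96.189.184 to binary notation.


144 = 10010000
96 = 01100000
189 = 10111101
184 = 10111000
Binary: 10010000.01100000.10111101.10111000


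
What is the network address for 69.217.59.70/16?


IP:   01000101.11011001.00111011.01000110
Mask: 11111111.11111111.00000000.00000000
AND operation:
Net:  01000101.11011001.00000000.00000000
Network: 69.217.0.0/16


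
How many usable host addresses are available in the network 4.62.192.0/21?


Host bits = 32 - 21 = 11
Total addresses = 2^11 = 2048
Usable = total - 2 (network and broadcast)
Usable hosts: 2046


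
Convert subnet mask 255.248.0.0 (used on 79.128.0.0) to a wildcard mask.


Subnet mask: 255.248.0.0
Wildcard = 255.255.255.255 - subnet mask
255 - 255 = 0
255 - 248 = 7
255 - 0 = 255
255 - 0 = 255
Wildcard: 0.7.255.255


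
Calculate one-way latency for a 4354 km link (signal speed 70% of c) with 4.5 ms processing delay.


Speed = 0.7 * 3e5 km/s = 210000 km/s
Propagation delay = 4354 / 210000 = 0.0207 s = 20.7333 ms
Processing delay = 4.5 ms
Total one-way latency = 25.2333 ms


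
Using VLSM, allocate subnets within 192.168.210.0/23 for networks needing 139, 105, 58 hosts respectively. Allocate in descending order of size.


139 hosts -> /24 (254 usable): 192.168.210.0/24
105 hosts -> /25 (126 usable): 192.168.211.0/25
58 hosts -> /26 (62 usable): 192.168.211.128/26
Allocation: 192.168.210.0/24 (139 hosts, 254 usable); 192.168.211.0/25 (105 hosts, 126 usable); 192.168.211.128/26 (58 hosts, 62 usable)


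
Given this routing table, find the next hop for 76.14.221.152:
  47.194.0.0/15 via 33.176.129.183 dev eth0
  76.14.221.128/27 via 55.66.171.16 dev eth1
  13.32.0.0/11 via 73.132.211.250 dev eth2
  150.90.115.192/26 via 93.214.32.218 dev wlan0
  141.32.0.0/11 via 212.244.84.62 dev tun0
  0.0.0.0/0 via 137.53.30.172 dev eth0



Longest prefix match for 76.14.221.152:
  /15 47.194.0.0: no
  /27 76.14.221.128: MATCH
  /11 13.32.0.0: no
  /26 150.90.115.192: no
  /11 141.32.0.0: no
  /0 0.0.0.0: MATCH
Selected: next-hop 55.66.171.16 via eth1 (matched /27)


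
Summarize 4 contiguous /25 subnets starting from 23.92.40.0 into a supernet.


Original prefix: /25
Number of subnets: 4 = 2^2
New prefix = 25 - 2 = 23
Supernet: 23.92.40.0/23


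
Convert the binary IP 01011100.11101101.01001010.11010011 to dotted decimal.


01011100 = 92
11101101 = 237
01001010 = 74
11010011 = 211
IP: 92.237.74.211


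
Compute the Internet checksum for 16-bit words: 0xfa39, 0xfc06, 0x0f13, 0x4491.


Sum all words (with carry folding):
+ 0xfa39 = 0xfa39
+ 0xfc06 = 0xf640
+ 0x0f13 = 0x0554
+ 0x4491 = 0x49e5
One's complement: ~0x49e5
Checksum = 0xb61a


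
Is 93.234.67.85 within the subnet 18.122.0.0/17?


Subnet network: 18.122.0.0
Test IP AND mask: 93.234.0.0
No, 93.234.67.85 is not in 18.122.0.0/17


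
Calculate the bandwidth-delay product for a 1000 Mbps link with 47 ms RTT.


BDP = bandwidth * RTT
= 1000 Mbps * 47 ms
= 1000 * 1e6 * 47 / 1000 bits
= 47000000 bits
= 5875000 bytes
= 5737.3047 KB
BDP = 47000000 bits (5875000 bytes)


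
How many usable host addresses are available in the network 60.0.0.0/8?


Host bits = 32 - 8 = 24
Total addresses = 2^24 = 16777216
Usable = total - 2 (network and broadcast)
Usable hosts: 16777214


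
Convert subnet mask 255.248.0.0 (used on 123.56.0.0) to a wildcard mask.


Subnet mask: 255.248.0.0
Wildcard = 255.255.255.255 - subnet mask
255 - 255 = 0
255 - 248 = 7
255 - 0 = 255
255 - 0 = 255
Wildcard: 0.7.255.255


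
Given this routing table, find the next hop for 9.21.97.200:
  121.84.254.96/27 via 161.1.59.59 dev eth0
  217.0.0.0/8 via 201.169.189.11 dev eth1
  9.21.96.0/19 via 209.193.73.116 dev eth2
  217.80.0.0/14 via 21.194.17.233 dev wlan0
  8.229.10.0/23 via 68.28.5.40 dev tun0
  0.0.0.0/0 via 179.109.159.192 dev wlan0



Longest prefix match for 9.21.97.200:
  /27 121.84.254.96: no
  /8 217.0.0.0: no
  /19 9.21.96.0: MATCH
  /14 217.80.0.0: no
  /23 8.229.10.0: no
  /0 0.0.0.0: MATCH
Selected: next-hop 209.193.73.116 via eth2 (matched /19)


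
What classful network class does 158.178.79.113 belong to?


First octet: 158
Binary: 10011110
10xxxxxx -> Class B (128-191)
Class B, default mask 255.255.0.0 (/16)


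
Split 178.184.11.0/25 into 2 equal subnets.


New prefix = 25 + 1 = 26
Each subnet has 64 addresses
  178.184.11.0/26
  178.184.11.64/26
Subnets: 178.184.11.0/26, 178.184.11.64/26


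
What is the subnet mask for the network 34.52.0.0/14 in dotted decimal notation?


/14 means 14 network bits, 18 host bits
Binary: 11111111111111000000000000000000
Mask: 255.252.0.0


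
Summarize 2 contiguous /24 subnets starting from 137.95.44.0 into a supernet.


Original prefix: /24
Number of subnets: 2 = 2^1
New prefix = 24 - 1 = 23
Supernet: 137.95.44.0/23


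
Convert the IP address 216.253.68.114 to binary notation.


216 = 11011000
253 = 11111101
68 = 01000100
114 = 01110010
Binary: 11011000.11111101.01000100.01110010


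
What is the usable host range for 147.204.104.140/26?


Network: 147.204.104.128
Broadcast: 147.204.104.191
First usable = network + 1
Last usable = broadcast - 1
Range: 147.204.104.129 to 147.204.104.190


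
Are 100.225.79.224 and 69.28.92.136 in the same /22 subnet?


Mask: 255.255.252.0
100.225.79.224 AND mask = 100.225.76.0
69.28.92.136 AND mask = 69.28.92.0
No, different subnets (100.225.76.0 vs 69.28.92.0)


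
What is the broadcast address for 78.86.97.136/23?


Network: 78.86.96.0/23
Host bits = 9
Set all host bits to 1:
Broadcast: 78.86.97.255


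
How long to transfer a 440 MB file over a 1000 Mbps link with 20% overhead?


Effective throughput = 1000 * (1 - 20/100) = 800 Mbps
File size in Mb = 440 * 8 = 3520 Mb
Time = 3520 / 800
Time = 4.4 seconds


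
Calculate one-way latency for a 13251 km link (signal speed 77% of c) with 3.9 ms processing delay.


Speed = 0.77 * 3e5 km/s = 231000 km/s
Propagation delay = 13251 / 231000 = 0.0574 s = 57.3636 ms
Processing delay = 3.9 ms
Total one-way latency = 61.2636 ms


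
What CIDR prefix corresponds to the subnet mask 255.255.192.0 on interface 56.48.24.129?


Binary: 11111111.11111111.11000000.00000000
Count leading 1s
Prefix: /18


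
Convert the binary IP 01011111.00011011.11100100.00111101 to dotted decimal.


01011111 = 95
00011011 = 27
11100100 = 228
00111101 = 61
IP: 95.27.228.61


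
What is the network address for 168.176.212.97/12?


IP:   10101000.10110000.11010100.01100001
Mask: 11111111.11110000.00000000.00000000
AND operation:
Net:  10101000.10110000.00000000.00000000
Network: 168.176.0.0/12


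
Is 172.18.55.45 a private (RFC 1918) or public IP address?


RFC 1918 private ranges:
  10.0.0.0/8 (10.0.0.0 - 10.255.255.255)
  172.16.0.0/12 (172.16.0.0 - 172.31.255.255)
  192.168.0.0/16 (192.168.0.0 - 192.168.255.255)
Private (in 172.16.0.0/12)


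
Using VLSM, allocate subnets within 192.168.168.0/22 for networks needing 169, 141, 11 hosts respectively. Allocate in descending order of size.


169 hosts -> /24 (254 usable): 192.168.168.0/24
141 hosts -> /24 (254 usable): 192.168.169.0/24
11 hosts -> /28 (14 usable): 192.168.170.0/28
Allocation: 192.168.168.0/24 (169 hosts, 254 usable); 192.168.169.0/24 (141 hosts, 254 usable); 192.168.170.0/28 (11 hosts, 14 usable)


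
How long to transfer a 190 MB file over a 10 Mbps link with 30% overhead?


Effective throughput = 10 * (1 - 30/100) = 7 Mbps
File size in Mb = 190 * 8 = 1520 Mb
Time = 1520 / 7
Time = 217.1429 seconds


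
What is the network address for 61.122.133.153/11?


IP:   00111101.01111010.10000101.10011001
Mask: 11111111.11100000.00000000.00000000
AND operation:
Net:  00111101.01100000.00000000.00000000
Network: 61.96.0.0/11


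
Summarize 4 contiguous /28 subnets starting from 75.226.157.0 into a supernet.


Original prefix: /28
Number of subnets: 4 = 2^2
New prefix = 28 - 2 = 26
Supernet: 75.226.157.0/26


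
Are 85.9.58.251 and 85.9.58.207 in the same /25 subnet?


Mask: 255.255.255.128
85.9.58.251 AND mask = 85.9.58.128
85.9.58.207 AND mask = 85.9.58.128
Yes, same subnet (85.9.58.128)


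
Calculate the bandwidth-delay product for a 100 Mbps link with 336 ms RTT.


BDP = bandwidth * RTT
= 100 Mbps * 336 ms
= 100 * 1e6 * 336 / 1000 bits
= 33600000 bits
= 4200000 bytes
= 4101.5625 KB
BDP = 33600000 bits (4200000 bytes)


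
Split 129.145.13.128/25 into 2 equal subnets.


New prefix = 25 + 1 = 26
Each subnet has 64 addresses
  129.145.13.128/26
  129.145.13.192/26
Subnets: 129.145.13.128/26, 129.145.13.192/26


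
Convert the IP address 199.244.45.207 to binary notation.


199 = 11000111
244 = 11110100
45 = 00101101
207 = 11001111
Binary: 11000111.11110100.00101101.11001111


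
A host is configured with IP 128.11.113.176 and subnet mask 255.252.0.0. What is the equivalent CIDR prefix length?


Binary: 11111111.11111100.00000000.00000000
Count leading 1s
Prefix: /14


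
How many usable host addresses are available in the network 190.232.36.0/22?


Host bits = 32 - 22 = 10
Total addresses = 2^10 = 1024
Usable = total - 2 (network and broadcast)
Usable hosts: 1022


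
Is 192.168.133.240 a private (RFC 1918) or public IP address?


RFC 1918 private ranges:
  10.0.0.0/8 (10.0.0.0 - 10.255.255.255)
  172.16.0.0/12 (172.16.0.0 - 172.31.255.255)
  192.168.0.0/16 (192.168.0.0 - 192.168.255.255)
Private (in 192.168.0.0/16)


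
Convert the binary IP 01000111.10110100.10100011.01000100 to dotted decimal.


01000111 = 71
10110100 = 180
10100011 = 163
01000100 = 68
IP: 71.180.163.68


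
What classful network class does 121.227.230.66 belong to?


First octet: 121
Binary: 01111001
0xxxxxxx -> Class A (1-126)
Class A, default mask 255.0.0.0 (/8)


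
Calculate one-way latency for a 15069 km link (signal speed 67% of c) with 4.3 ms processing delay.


Speed = 0.67 * 3e5 km/s = 201000 km/s
Propagation delay = 15069 / 201000 = 0.075 s = 74.9701 ms
Processing delay = 4.3 ms
Total one-way latency = 79.2701 ms


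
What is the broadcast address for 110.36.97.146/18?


Network: 110.36.64.0/18
Host bits = 14
Set all host bits to 1:
Broadcast: 110.36.127.255


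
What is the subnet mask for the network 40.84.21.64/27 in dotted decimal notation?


/27 means 27 network bits, 5 host bits
Binary: 11111111111111111111111111100000
Mask: 255.255.255.224


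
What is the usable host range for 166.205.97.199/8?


Network: 166.0.0.0
Broadcast: 166.255.255.255
First usable = network + 1
Last usable = broadcast - 1
Range: 166.0.0.1 to 166.255.255.254


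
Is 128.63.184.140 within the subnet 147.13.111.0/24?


Subnet network: 147.13.111.0
Test IP AND mask: 128.63.184.0
No, 128.63.184.140 is not in 147.13.111.0/24


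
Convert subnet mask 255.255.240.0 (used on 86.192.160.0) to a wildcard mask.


Subnet mask: 255.255.240.0
Wildcard = 255.255.255.255 - subnet mask
255 - 255 = 0
255 - 255 = 0
255 - 240 = 15
255 - 0 = 255
Wildcard: 0.0.15.255


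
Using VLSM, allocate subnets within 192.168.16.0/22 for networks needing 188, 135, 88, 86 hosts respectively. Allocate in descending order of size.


188 hosts -> /24 (254 usable): 192.168.16.0/24
135 hosts -> /24 (254 usable): 192.168.17.0/24
88 hosts -> /25 (126 usable): 192.168.18.0/25
86 hosts -> /25 (126 usable): 192.168.18.128/25
Allocation: 192.168.16.0/24 (188 hosts, 254 usable); 192.168.17.0/24 (135 hosts, 254 usable); 192.168.18.0/25 (88 hosts, 126 usable); 192.168.18.128/25 (86 hosts, 126 usable)


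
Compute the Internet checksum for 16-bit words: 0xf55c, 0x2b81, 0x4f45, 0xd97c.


Sum all words (with carry folding):
+ 0xf55c = 0xf55c
+ 0x2b81 = 0x20de
+ 0x4f45 = 0x7023
+ 0xd97c = 0x49a0
One's complement: ~0x49a0
Checksum = 0xb65f


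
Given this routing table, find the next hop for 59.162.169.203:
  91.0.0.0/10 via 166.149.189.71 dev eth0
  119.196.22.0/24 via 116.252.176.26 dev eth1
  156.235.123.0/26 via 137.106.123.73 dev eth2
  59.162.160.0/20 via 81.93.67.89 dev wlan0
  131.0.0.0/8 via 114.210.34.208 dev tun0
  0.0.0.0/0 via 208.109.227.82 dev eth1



Longest prefix match for 59.162.169.203:
  /10 91.0.0.0: no
  /24 119.196.22.0: no
  /26 156.235.123.0: no
  /20 59.162.160.0: MATCH
  /8 131.0.0.0: no
  /0 0.0.0.0: MATCH
Selected: next-hop 81.93.67.89 via wlan0 (matched /20)


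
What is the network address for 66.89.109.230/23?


IP:   01000010.01011001.01101101.11100110
Mask: 11111111.11111111.11111110.00000000
AND operation:
Net:  01000010.01011001.01101100.00000000
Network: 66.89.108.0/23


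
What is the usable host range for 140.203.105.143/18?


Network: 140.203.64.0
Broadcast: 140.203.127.255
First usable = network + 1
Last usable = broadcast - 1
Range: 140.203.64.1 to 140.203.127.254


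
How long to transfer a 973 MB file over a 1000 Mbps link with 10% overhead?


Effective throughput = 1000 * (1 - 10/100) = 900 Mbps
File size in Mb = 973 * 8 = 7784 Mb
Time = 7784 / 900
Time = 8.6489 seconds


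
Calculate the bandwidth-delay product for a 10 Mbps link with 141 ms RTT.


BDP = bandwidth * RTT
= 10 Mbps * 141 ms
= 10 * 1e6 * 141 / 1000 bits
= 1410000 bits
= 176250 bytes
= 172.1191 KB
BDP = 1410000 bits (176250 bytes)


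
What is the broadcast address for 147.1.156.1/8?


Network: 147.0.0.0/8
Host bits = 24
Set all host bits to 1:
Broadcast: 147.255.255.255


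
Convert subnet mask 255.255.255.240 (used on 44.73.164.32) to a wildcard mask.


Subnet mask: 255.255.255.240
Wildcard = 255.255.255.255 - subnet mask
255 - 255 = 0
255 - 255 = 0
255 - 255 = 0
255 - 240 = 15
Wildcard: 0.0.0.15


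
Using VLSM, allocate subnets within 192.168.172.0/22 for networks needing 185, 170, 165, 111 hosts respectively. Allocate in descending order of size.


185 hosts -> /24 (254 usable): 192.168.172.0/24
170 hosts -> /24 (254 usable): 192.168.173.0/24
165 hosts -> /24 (254 usable): 192.168.174.0/24
111 hosts -> /25 (126 usable): 192.168.175.0/25
Allocation: 192.168.172.0/24 (185 hosts, 254 usable); 192.168.173.0/24 (170 hosts, 254 usable); 192.168.174.0/24 (165 hosts, 254 usable); 192.168.175.0/25 (111 hosts, 126 usable)


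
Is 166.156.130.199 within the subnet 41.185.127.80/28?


Subnet network: 41.185.127.80
Test IP AND mask: 166.156.130.192
No, 166.156.130.199 is not in 41.185.127.80/28


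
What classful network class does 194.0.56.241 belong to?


First octet: 194
Binary: 11000010
110xxxxx -> Class C (192-223)
Class C, default mask 255.255.255.0 (/24)


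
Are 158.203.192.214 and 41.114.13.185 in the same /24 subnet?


Mask: 255.255.255.0
158.203.192.214 AND mask = 158.203.192.0
41.114.13.185 AND mask = 41.114.13.0
No, different subnets (158.203.192.0 vs 41.114.13.0)


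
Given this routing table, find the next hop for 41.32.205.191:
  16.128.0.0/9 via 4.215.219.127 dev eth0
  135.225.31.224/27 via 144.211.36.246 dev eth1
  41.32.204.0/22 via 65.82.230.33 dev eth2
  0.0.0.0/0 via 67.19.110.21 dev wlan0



Longest prefix match for 41.32.205.191:
  /9 16.128.0.0: no
  /27 135.225.31.224: no
  /22 41.32.204.0: MATCH
  /0 0.0.0.0: MATCH
Selected: next-hop 65.82.230.33 via eth2 (matched /22)


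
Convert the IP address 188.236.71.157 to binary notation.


188 = 10111100
236 = 11101100
71 = 01000111
157 = 10011101
Binary: 10111100.11101100.01000111.10011101


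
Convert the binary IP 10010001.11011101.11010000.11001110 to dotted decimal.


10010001 = 145
11011101 = 221
11010000 = 208
11001110 = 206
IP: 145.221.208.206


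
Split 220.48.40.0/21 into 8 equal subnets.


New prefix = 21 + 3 = 24
Each subnet has 256 addresses
  220.48.40.0/24
  220.48.41.0/24
  220.48.42.0/24
  220.48.43.0/24
  220.48.44.0/24
  220.48.45.0/24
  220.48.46.0/24
  220.48.47.0/24
Subnets: 220.48.40.0/24, 220.48.41.0/24, 220.48.42.0/24, 220.48.43.0/24, 220.48.44.0/24, 220.48.45.0/24, 220.48.46.0/24, 220.48.47.0/24


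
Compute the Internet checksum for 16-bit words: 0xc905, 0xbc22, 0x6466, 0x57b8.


Sum all words (with carry folding):
+ 0xc905 = 0xc905
+ 0xbc22 = 0x8528
+ 0x6466 = 0xe98e
+ 0x57b8 = 0x4147
One's complement: ~0x4147
Checksum = 0xbeb8


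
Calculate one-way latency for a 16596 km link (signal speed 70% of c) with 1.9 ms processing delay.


Speed = 0.7 * 3e5 km/s = 210000 km/s
Propagation delay = 16596 / 210000 = 0.079 s = 79.0286 ms
Processing delay = 1.9 ms
Total one-way latency = 80.9286 ms


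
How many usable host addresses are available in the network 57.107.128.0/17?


Host bits = 32 - 17 = 15
Total addresses = 2^15 = 32768
Usable = total - 2 (network and broadcast)
Usable hosts: 32766


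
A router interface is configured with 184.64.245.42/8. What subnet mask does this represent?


/8 means 8 network bits, 24 host bits
Binary: 11111111000000000000000000000000
Mask: 255.0.0.0


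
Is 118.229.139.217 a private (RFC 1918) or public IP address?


RFC 1918 private ranges:
  10.0.0.0/8 (10.0.0.0 - 10.255.255.255)
  172.16.0.0/12 (172.16.0.0 - 172.31.255.255)
  192.168.0.0/16 (192.168.0.0 - 192.168.255.255)
Public (not in any RFC 1918 range)


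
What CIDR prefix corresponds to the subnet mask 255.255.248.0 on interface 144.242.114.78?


Binary: 11111111.11111111.11111000.00000000
Count leading 1s
Prefix: /21


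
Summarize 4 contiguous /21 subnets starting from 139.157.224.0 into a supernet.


Original prefix: /21
Number of subnets: 4 = 2^2
New prefix = 21 - 2 = 19
Supernet: 139.157.224.0/19


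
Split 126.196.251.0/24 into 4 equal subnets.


New prefix = 24 + 2 = 26
Each subnet has 64 addresses
  126.196.251.0/26
  126.196.251.64/26
  126.196.251.128/26
  126.196.251.192/26
Subnets: 126.196.251.0/26, 126.196.251.64/26, 126.196.251.128/26, 126.196.251.192/26


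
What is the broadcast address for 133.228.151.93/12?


Network: 133.224.0.0/12
Host bits = 20
Set all host bits to 1:
Broadcast: 133.239.255.255


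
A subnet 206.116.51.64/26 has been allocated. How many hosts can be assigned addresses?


Host bits = 32 - 26 = 6
Total addresses = 2^6 = 64
Usable = total - 2 (network and broadcast)
Usable hosts: 62


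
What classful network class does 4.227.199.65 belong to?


First octet: 4
Binary: 00000100
0xxxxxxx -> Class A (1-126)
Class A, default mask 255.0.0.0 (/8)


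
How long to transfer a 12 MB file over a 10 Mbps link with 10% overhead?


Effective throughput = 10 * (1 - 10/100) = 9 Mbps
File size in Mb = 12 * 8 = 96 Mb
Time = 96 / 9
Time = 10.6667 seconds


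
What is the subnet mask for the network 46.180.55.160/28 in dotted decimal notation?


/28 means 28 network bits, 4 host bits
Binary: 11111111111111111111111111110000
Mask: 255.255.255.240


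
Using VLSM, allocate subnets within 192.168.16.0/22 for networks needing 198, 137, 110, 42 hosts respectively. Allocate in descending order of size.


198 hosts -> /24 (254 usable): 192.168.16.0/24
137 hosts -> /24 (254 usable): 192.168.17.0/24
110 hosts -> /25 (126 usable): 192.168.18.0/25
42 hosts -> /26 (62 usable): 192.168.18.128/26
Allocation: 192.168.16.0/24 (198 hosts, 254 usable); 192.168.17.0/24 (137 hosts, 254 usable); 192.168.18.0/25 (110 hosts, 126 usable); 192.168.18.128/26 (42 hosts, 62 usable)


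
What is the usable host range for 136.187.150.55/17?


Network: 136.187.128.0
Broadcast: 136.187.255.255
First usable = network + 1
Last usable = broadcast - 1
Range: 136.187.128.1 to 136.187.255.254


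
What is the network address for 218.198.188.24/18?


IP:   11011010.11000110.10111100.00011000
Mask: 11111111.11111111.11000000.00000000
AND operation:
Net:  11011010.11000110.10000000.00000000
Network: 218.198.128.0/18


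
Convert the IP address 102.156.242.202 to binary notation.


102 = 01100110
156 = 10011100
242 = 11110010
202 = 11001010
Binary: 01100110.10011100.11110010.11001010


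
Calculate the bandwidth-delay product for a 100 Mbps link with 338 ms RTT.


BDP = bandwidth * RTT
= 100 Mbps * 338 ms
= 100 * 1e6 * 338 / 1000 bits
= 33800000 bits
= 4225000 bytes
= 4125.9766 KB
BDP = 33800000 bits (4225000 bytes)


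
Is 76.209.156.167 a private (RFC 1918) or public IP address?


RFC 1918 private ranges:
  10.0.0.0/8 (10.0.0.0 - 10.255.255.255)
  172.16.0.0/12 (172.16.0.0 - 172.31.255.255)
  192.168.0.0/16 (192.168.0.0 - 192.168.255.255)
Public (not in any RFC 1918 range)


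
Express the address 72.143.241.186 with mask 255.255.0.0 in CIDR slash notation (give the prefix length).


Binary: 11111111.11111111.00000000.00000000
Count leading 1s
Prefix: /16


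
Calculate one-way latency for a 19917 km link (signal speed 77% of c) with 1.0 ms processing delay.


Speed = 0.77 * 3e5 km/s = 231000 km/s
Propagation delay = 19917 / 231000 = 0.0862 s = 86.2208 ms
Processing delay = 1.0 ms
Total one-way latency = 87.2208 ms


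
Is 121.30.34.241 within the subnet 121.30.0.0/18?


Subnet network: 121.30.0.0
Test IP AND mask: 121.30.0.0
Yes, 121.30.34.241 is in 121.30.0.0/18


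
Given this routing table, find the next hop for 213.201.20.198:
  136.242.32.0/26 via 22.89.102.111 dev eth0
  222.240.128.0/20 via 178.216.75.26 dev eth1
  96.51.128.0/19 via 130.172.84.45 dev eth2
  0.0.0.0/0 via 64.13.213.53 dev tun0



Longest prefix match for 213.201.20.198:
  /26 136.242.32.0: no
  /20 222.240.128.0: no
  /19 96.51.128.0: no
  /0 0.0.0.0: MATCH
Selected: next-hop 64.13.213.53 via tun0 (matched /0)


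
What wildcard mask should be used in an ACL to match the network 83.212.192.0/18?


Subnet mask: 255.255.192.0
Wildcard = 255.255.255.255 - subnet mask
255 - 255 = 0
255 - 255 = 0
255 - 192 = 63
255 - 0 = 255
Wildcard: 0.0.63.255


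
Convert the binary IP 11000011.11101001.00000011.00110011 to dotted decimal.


11000011 = 195
11101001 = 233
00000011 = 3
00110011 = 51
IP: 195.233.3.51


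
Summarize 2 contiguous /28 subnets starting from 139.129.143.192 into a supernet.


Original prefix: /28
Number of subnets: 2 = 2^1
New prefix = 28 - 1 = 27
Supernet: 139.129.143.192/27


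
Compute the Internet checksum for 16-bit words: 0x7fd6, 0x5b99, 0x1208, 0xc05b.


Sum all words (with carry folding):
+ 0x7fd6 = 0x7fd6
+ 0x5b99 = 0xdb6f
+ 0x1208 = 0xed77
+ 0xc05b = 0xadd3
One's complement: ~0xadd3
Checksum = 0x522c


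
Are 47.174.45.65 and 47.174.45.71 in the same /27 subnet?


Mask: 255.255.255.224
47.174.45.65 AND mask = 47.174.45.64
47.174.45.71 AND mask = 47.174.45.64
Yes, same subnet (47.174.45.64)


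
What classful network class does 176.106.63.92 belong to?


First octet: 176
Binary: 10110000
10xxxxxx -> Class B (128-191)
Class B, default mask 255.255.0.0 (/16)


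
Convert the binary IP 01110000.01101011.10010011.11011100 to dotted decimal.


01110000 = 112
01101011 = 107
10010011 = 147
11011100 = 220
IP: 112.107.147.220


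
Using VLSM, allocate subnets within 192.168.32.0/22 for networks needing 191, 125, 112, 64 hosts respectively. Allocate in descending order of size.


191 hosts -> /24 (254 usable): 192.168.32.0/24
125 hosts -> /25 (126 usable): 192.168.33.0/25
112 hosts -> /25 (126 usable): 192.168.33.128/25
64 hosts -> /25 (126 usable): 192.168.34.0/25
Allocation: 192.168.32.0/24 (191 hosts, 254 usable); 192.168.33.0/25 (125 hosts, 126 usable); 192.168.33.128/25 (112 hosts, 126 usable); 192.168.34.0/25 (64 hosts, 126 usable)


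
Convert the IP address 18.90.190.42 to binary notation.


18 = 00010010
90 = 01011010
190 = 10111110
42 = 00101010
Binary: 00010010.01011010.10111110.00101010


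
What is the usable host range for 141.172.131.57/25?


Network: 141.172.131.0
Broadcast: 141.172.131.127
First usable = network + 1
Last usable = broadcast - 1
Range: 141.172.131.1 to 141.172.131.126


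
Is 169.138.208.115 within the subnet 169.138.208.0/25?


Subnet network: 169.138.208.0
Test IP AND mask: 169.138.208.0
Yes, 169.138.208.115 is in 169.138.208.0/25


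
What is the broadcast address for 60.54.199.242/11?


Network: 60.32.0.0/11
Host bits = 21
Set all host bits to 1:
Broadcast: 60.63.255.255


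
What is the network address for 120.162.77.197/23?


IP:   01111000.10100010.01001101.11000101
Mask: 11111111.11111111.11111110.00000000
AND operation:
Net:  01111000.10100010.01001100.00000000
Network: 120.162.76.0/23


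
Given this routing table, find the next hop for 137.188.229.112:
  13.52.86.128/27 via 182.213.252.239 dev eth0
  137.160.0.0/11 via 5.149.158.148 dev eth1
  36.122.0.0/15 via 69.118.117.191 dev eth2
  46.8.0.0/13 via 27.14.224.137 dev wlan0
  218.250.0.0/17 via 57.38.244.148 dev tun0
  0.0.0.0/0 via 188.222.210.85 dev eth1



Longest prefix match for 137.188.229.112:
  /27 13.52.86.128: no
  /11 137.160.0.0: MATCH
  /15 36.122.0.0: no
  /13 46.8.0.0: no
  /17 218.250.0.0: no
  /0 0.0.0.0: MATCH
Selected: next-hop 5.149.158.148 via eth1 (matched /11)


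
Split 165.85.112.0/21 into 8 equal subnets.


New prefix = 21 + 3 = 24
Each subnet has 256 addresses
  165.85.112.0/24
  165.85.113.0/24
  165.85.114.0/24
  165.85.115.0/24
  165.85.116.0/24
  165.85.117.0/24
  165.85.118.0/24
  165.85.119.0/24
Subnets: 165.85.112.0/24, 165.85.113.0/24, 165.85.114.0/24, 165.85.115.0/24, 165.85.116.0/24, 165.85.117.0/24, 165.85.118.0/24, 165.85.119.0/24


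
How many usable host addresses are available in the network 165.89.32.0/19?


Host bits = 32 - 19 = 13
Total addresses = 2^13 = 8192
Usable = total - 2 (network and broadcast)
Usable hosts: 8190


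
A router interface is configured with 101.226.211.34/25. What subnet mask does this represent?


/25 means 25 network bits, 7 host bits
Binary: 11111111111111111111111110000000
Mask: 255.255.255.128


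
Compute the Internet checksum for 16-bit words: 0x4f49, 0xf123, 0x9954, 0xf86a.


Sum all words (with carry folding):
+ 0x4f49 = 0x4f49
+ 0xf123 = 0x406d
+ 0x9954 = 0xd9c1
+ 0xf86a = 0xd22c
One's complement: ~0xd22c
Checksum = 0x2dd3


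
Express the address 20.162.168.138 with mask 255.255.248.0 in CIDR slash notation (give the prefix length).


Binary: 11111111.11111111.11111000.00000000
Count leading 1s
Prefix: /21


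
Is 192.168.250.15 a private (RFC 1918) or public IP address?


RFC 1918 private ranges:
  10.0.0.0/8 (10.0.0.0 - 10.255.255.255)
  172.16.0.0/12 (172.16.0.0 - 172.31.255.255)
  192.168.0.0/16 (192.168.0.0 - 192.168.255.255)
Private (in 192.168.0.0/16)


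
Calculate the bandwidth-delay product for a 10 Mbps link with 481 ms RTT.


BDP = bandwidth * RTT
= 10 Mbps * 481 ms
= 10 * 1e6 * 481 / 1000 bits
= 4810000 bits
= 601250 bytes
= 587.1582 KB
BDP = 4810000 bits (601250 bytes)


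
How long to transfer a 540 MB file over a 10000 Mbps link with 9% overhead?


Effective throughput = 10000 * (1 - 9/100) = 9100 Mbps
File size in Mb = 540 * 8 = 4320 Mb
Time = 4320 / 9100
Time = 0.4747 seconds


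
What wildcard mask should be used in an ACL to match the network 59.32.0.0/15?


Subnet mask: 255.254.0.0
Wildcard = 255.255.255.255 - subnet mask
255 - 255 = 0
255 - 254 = 1
255 - 0 = 255
255 - 0 = 255
Wildcard: 0.1.255.255


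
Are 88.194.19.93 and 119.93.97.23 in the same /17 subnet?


Mask: 255.255.128.0
88.194.19.93 AND mask = 88.194.0.0
119.93.97.23 AND mask = 119.93.0.0
No, different subnets (88.194.0.0 vs 119.93.0.0)


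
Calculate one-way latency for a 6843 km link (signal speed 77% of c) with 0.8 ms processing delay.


Speed = 0.77 * 3e5 km/s = 231000 km/s
Propagation delay = 6843 / 231000 = 0.0296 s = 29.6234 ms
Processing delay = 0.8 ms
Total one-way latency = 30.4234 ms


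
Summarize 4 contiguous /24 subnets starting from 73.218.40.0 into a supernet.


Original prefix: /24
Number of subnets: 4 = 2^2
New prefix = 24 - 2 = 22
Supernet: 73.218.40.0/22


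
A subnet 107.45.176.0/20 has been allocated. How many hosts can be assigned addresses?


Host bits = 32 - 20 = 12
Total addresses = 2^12 = 4096
Usable = total - 2 (network and broadcast)
Usable hosts: 4094


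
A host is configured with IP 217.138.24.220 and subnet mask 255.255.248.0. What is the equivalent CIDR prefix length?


Binary: 11111111.11111111.11111000.00000000
Count leading 1s
Prefix: /21
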